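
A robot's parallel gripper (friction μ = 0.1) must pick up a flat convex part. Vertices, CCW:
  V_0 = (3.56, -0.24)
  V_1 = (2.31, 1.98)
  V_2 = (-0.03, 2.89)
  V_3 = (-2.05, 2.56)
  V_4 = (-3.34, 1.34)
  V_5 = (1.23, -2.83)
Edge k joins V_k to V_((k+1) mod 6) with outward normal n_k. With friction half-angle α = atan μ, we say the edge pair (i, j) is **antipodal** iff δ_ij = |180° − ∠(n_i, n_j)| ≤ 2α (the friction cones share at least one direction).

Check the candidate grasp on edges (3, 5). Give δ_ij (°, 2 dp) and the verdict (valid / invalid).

δ = 4.62°, valid

α = atan 0.1 = 5.71°;  2α = 11.42°
edge 3: e_3 = (-1.29, -1.22);  n_3 = (-0.6871, +0.7265)
edge 5: e_5 = (+2.33, +2.59);  n_5 = (+0.7434, -0.6688)
∠(n_3, n_5) = 175.38°
δ = |180° − 175.38°| = 4.62°
4.62° ≤ 2α = 11.42°  →  valid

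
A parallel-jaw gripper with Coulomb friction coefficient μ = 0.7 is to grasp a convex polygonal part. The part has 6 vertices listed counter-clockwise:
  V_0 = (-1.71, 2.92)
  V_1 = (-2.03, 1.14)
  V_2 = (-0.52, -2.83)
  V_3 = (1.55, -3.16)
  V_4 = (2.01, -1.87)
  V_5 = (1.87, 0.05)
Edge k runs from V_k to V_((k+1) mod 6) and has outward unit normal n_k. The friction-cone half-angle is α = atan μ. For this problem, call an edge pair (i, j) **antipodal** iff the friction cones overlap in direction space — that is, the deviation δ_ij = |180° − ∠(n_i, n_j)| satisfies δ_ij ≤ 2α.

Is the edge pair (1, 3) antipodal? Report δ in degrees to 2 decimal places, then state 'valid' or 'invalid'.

α = atan 0.7 = 34.99°;  2α = 69.98°
edge 1: e_1 = (+1.51, -3.97);  n_1 = (-0.9347, -0.3555)
edge 3: e_3 = (+0.46, +1.29);  n_3 = (+0.9419, -0.3359)
∠(n_1, n_3) = 139.55°
δ = |180° − 139.55°| = 40.45°
40.45° ≤ 2α = 69.98°  →  valid

δ = 40.45°, valid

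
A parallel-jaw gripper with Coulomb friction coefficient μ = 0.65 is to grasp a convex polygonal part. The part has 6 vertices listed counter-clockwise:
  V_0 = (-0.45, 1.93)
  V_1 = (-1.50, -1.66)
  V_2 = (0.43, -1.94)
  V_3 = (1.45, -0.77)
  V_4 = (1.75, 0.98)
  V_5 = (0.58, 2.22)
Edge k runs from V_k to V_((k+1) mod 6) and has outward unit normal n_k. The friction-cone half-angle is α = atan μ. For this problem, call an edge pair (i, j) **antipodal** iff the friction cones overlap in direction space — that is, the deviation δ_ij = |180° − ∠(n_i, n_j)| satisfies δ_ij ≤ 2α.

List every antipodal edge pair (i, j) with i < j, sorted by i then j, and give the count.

count = 7; pairs: (0,2), (0,3), (0,4), (1,4), (1,5), (2,5), (3,5)

α = atan 0.65 = 33.02°;  2α = 66.05°
n_0 = (-0.9598, +0.2807)
n_1 = (-0.1436, -0.9896)
n_2 = (+0.7538, -0.6571)
n_3 = (+0.9856, -0.1690)
n_4 = (+0.7273, +0.6863)
n_5 = (-0.2710, +0.9626)
  (0,1): δ = 81.95°  ·
  (0,2): δ = 24.78°  ✓
  (0,3): δ = 6.58°  ✓
  (0,4): δ = 59.64°  ✓
  (0,5): δ = 122.03°  ·
  (1,2): δ = 122.83°  ·
  (1,3): δ = 91.47°  ·
  (1,4): δ = 38.41°  ✓
  (1,5): δ = 23.98°  ✓
  (2,3): δ = 148.65°  ·
  (2,4): δ = 95.58°  ·
  (2,5): δ = 33.19°  ✓
  (3,4): δ = 126.94°  ·
  (3,5): δ = 64.55°  ✓
  (4,5): δ = 117.61°  ·
antipodal pairs: 7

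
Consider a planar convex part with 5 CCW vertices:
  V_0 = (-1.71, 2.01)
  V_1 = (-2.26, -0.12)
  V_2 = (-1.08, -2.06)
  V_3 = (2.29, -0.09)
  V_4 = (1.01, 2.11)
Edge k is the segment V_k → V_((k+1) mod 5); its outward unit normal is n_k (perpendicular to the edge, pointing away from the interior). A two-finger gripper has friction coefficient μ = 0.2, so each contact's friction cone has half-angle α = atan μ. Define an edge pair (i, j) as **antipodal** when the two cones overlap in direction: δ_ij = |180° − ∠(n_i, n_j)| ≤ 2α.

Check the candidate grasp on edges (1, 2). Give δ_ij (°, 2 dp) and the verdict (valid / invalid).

α = atan 0.2 = 11.31°;  2α = 22.62°
edge 1: e_1 = (+1.18, -1.94);  n_1 = (-0.8544, -0.5197)
edge 2: e_2 = (+3.37, +1.97);  n_2 = (+0.5047, -0.8633)
∠(n_1, n_2) = 89.00°
δ = |180° − 89.00°| = 91.00°
91.00° > 2α = 22.62°  →  invalid

δ = 91.00°, invalid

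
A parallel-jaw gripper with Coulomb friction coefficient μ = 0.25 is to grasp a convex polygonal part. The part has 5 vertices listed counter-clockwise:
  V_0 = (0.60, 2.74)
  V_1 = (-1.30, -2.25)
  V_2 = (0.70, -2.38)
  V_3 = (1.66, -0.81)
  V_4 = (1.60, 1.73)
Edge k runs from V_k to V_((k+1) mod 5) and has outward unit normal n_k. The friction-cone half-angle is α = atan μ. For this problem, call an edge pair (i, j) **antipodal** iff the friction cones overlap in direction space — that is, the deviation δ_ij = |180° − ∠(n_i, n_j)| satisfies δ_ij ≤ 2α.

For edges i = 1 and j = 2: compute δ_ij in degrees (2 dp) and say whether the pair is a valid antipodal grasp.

α = atan 0.25 = 14.04°;  2α = 28.07°
edge 1: e_1 = (+2.00, -0.13);  n_1 = (-0.0649, -0.9979)
edge 2: e_2 = (+0.96, +1.57);  n_2 = (+0.8531, -0.5217)
∠(n_1, n_2) = 62.27°
δ = |180° − 62.27°| = 117.73°
117.73° > 2α = 28.07°  →  invalid

δ = 117.73°, invalid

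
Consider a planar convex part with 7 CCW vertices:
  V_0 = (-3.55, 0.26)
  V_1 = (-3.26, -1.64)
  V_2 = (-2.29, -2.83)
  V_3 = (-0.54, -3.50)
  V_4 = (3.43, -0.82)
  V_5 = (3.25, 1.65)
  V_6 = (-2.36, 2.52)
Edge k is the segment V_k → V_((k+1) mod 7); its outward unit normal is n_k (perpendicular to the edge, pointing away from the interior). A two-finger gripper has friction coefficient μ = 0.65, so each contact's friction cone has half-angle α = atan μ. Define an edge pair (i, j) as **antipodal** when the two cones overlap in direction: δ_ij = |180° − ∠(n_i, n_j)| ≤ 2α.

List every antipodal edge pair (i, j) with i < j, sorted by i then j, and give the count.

α = atan 0.65 = 33.02°;  2α = 66.05°
n_0 = (-0.9886, -0.1509)
n_1 = (-0.7751, -0.6318)
n_2 = (-0.3575, -0.9339)
n_3 = (+0.5595, -0.8288)
n_4 = (+0.9974, +0.0727)
n_5 = (+0.1532, +0.9882)
n_6 = (-0.8848, +0.4659)
  (0,1): δ = 149.49°  ·
  (0,2): δ = 119.63°  ·
  (0,3): δ = 64.66°  ✓
  (0,4): δ = 4.51°  ✓
  (0,5): δ = 72.51°  ·
  (0,6): δ = 143.55°  ·
  (1,2): δ = 150.13°  ·
  (1,3): δ = 95.16°  ·
  (1,4): δ = 35.02°  ✓
  (1,5): δ = 42.00°  ✓
  (1,6): δ = 113.05°  ·
  (2,3): δ = 125.03°  ·
  (2,4): δ = 64.88°  ✓
  (2,5): δ = 12.13°  ✓
  (2,6): δ = 83.18°  ·
  (3,4): δ = 119.85°  ·
  (3,5): δ = 42.84°  ✓
  (3,6): δ = 28.21°  ✓
  (4,5): δ = 102.98°  ·
  (4,6): δ = 31.94°  ✓
  (5,6): δ = 108.95°  ·
antipodal pairs: 9

count = 9; pairs: (0,3), (0,4), (1,4), (1,5), (2,4), (2,5), (3,5), (3,6), (4,6)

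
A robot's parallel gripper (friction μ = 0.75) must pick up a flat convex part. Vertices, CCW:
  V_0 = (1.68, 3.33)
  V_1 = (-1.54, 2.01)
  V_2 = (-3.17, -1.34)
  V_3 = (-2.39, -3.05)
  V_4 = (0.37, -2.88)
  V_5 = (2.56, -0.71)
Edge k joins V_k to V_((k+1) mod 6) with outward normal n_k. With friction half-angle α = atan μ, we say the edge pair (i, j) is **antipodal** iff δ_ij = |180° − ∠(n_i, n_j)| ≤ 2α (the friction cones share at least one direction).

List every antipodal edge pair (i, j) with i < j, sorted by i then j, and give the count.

count = 7; pairs: (0,3), (0,4), (1,3), (1,4), (1,5), (2,4), (2,5)

α = atan 0.75 = 36.87°;  2α = 73.74°
n_0 = (-0.3793, +0.9253)
n_1 = (-0.8992, +0.4375)
n_2 = (-0.9098, -0.4150)
n_3 = (+0.0615, -0.9981)
n_4 = (+0.7039, -0.7103)
n_5 = (+0.9771, +0.2128)
  (0,1): δ = 138.24°  ·
  (0,2): δ = 87.77°  ·
  (0,3): δ = 18.77°  ✓
  (0,4): δ = 22.45°  ✓
  (0,5): δ = 80.00°  ·
  (1,2): δ = 129.53°  ·
  (1,3): δ = 60.53°  ✓
  (1,4): δ = 19.32°  ✓
  (1,5): δ = 38.23°  ✓
  (2,3): δ = 111.00°  ·
  (2,4): δ = 69.78°  ✓
  (2,5): δ = 12.23°  ✓
  (3,4): δ = 138.79°  ·
  (3,5): δ = 81.24°  ·
  (4,5): δ = 122.45°  ·
antipodal pairs: 7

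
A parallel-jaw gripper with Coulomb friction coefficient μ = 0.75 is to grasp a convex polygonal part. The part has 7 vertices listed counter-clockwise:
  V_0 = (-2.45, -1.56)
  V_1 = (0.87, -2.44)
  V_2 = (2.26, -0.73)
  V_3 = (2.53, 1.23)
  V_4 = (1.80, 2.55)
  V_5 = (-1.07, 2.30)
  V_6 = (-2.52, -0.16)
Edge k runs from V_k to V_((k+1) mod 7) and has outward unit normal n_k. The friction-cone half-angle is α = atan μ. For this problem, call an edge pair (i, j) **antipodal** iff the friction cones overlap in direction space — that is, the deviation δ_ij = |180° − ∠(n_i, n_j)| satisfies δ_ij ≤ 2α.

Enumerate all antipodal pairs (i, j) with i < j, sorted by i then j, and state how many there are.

α = atan 0.75 = 36.87°;  2α = 73.74°
n_0 = (-0.2562, -0.9666)
n_1 = (+0.7760, -0.6308)
n_2 = (+0.9906, -0.1365)
n_3 = (+0.8751, +0.4840)
n_4 = (-0.0868, +0.9962)
n_5 = (-0.8615, +0.5078)
n_6 = (-0.9988, -0.0499)
  (0,1): δ = 114.26°  ·
  (0,2): δ = 83.00°  ·
  (0,3): δ = 46.21°  ✓
  (0,4): δ = 19.82°  ✓
  (0,5): δ = 74.33°  ·
  (0,6): δ = 107.71°  ·
  (1,2): δ = 148.74°  ·
  (1,3): δ = 111.95°  ·
  (1,4): δ = 45.92°  ✓
  (1,5): δ = 8.59°  ✓
  (1,6): δ = 41.97°  ✓
  (2,3): δ = 143.21°  ·
  (2,4): δ = 77.18°  ·
  (2,5): δ = 22.67°  ✓
  (2,6): δ = 10.71°  ✓
  (3,4): δ = 113.97°  ·
  (3,5): δ = 59.46°  ✓
  (3,6): δ = 26.08°  ✓
  (4,5): δ = 125.49°  ·
  (4,6): δ = 92.12°  ·
  (5,6): δ = 146.62°  ·
antipodal pairs: 9

count = 9; pairs: (0,3), (0,4), (1,4), (1,5), (1,6), (2,5), (2,6), (3,5), (3,6)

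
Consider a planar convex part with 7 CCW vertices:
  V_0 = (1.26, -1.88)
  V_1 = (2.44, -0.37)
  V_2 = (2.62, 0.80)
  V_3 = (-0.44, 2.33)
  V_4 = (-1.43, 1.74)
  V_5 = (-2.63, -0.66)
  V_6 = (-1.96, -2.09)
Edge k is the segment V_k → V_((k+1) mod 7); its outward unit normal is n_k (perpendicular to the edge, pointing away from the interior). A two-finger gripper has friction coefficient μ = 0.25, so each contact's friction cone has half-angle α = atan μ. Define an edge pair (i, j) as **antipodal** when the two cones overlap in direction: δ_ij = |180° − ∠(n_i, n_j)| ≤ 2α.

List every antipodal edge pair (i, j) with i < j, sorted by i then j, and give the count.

count = 4; pairs: (0,3), (0,4), (1,4), (3,6)

α = atan 0.25 = 14.04°;  2α = 28.07°
n_0 = (+0.7879, -0.6157)
n_1 = (+0.9884, -0.1521)
n_2 = (+0.4472, +0.8944)
n_3 = (-0.5119, +0.8590)
n_4 = (-0.8944, +0.4472)
n_5 = (-0.9055, -0.4243)
n_6 = (+0.0651, -0.9979)
  (0,1): δ = 150.74°  ·
  (0,2): δ = 78.56°  ·
  (0,3): δ = 21.20°  ✓
  (0,4): δ = 11.44°  ✓
  (0,5): δ = 63.11°  ·
  (0,6): δ = 131.74°  ·
  (1,2): δ = 107.82°  ·
  (1,3): δ = 50.46°  ·
  (1,4): δ = 17.82°  ✓
  (1,5): δ = 33.85°  ·
  (1,6): δ = 102.48°  ·
  (2,3): δ = 122.64°  ·
  (2,4): δ = 90.00°  ·
  (2,5): δ = 38.33°  ·
  (2,6): δ = 30.30°  ·
  (3,4): δ = 147.36°  ·
  (3,5): δ = 95.69°  ·
  (3,6): δ = 27.06°  ✓
  (4,5): δ = 128.33°  ·
  (4,6): δ = 59.70°  ·
  (5,6): δ = 111.37°  ·
antipodal pairs: 4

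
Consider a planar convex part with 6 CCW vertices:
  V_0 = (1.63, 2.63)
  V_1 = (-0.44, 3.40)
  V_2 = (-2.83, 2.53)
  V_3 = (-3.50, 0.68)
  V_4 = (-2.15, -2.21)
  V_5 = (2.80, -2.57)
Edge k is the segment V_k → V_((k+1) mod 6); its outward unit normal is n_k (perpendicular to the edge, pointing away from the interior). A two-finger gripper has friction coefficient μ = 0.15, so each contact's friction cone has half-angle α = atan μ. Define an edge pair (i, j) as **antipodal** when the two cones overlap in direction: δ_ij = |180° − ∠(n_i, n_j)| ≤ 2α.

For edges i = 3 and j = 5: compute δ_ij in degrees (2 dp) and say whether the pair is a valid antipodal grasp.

α = atan 0.15 = 8.53°;  2α = 17.06°
edge 3: e_3 = (+1.35, -2.89);  n_3 = (-0.9060, -0.4232)
edge 5: e_5 = (-1.17, +5.20);  n_5 = (+0.9756, +0.2195)
∠(n_3, n_5) = 167.64°
δ = |180° − 167.64°| = 12.36°
12.36° ≤ 2α = 17.06°  →  valid

δ = 12.36°, valid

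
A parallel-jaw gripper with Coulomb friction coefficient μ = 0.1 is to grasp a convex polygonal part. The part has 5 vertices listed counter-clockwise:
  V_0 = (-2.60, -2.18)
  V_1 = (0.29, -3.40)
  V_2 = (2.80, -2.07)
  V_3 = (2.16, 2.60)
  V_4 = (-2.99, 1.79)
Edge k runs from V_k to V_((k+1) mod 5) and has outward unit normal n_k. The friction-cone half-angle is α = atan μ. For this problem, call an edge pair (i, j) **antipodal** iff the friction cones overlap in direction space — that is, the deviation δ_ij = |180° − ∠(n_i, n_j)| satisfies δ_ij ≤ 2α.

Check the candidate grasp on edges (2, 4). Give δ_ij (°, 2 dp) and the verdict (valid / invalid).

δ = 2.19°, valid

α = atan 0.1 = 5.71°;  2α = 11.42°
edge 2: e_2 = (-0.64, +4.67);  n_2 = (+0.9907, +0.1358)
edge 4: e_4 = (+0.39, -3.97);  n_4 = (-0.9952, -0.0978)
∠(n_2, n_4) = 177.81°
δ = |180° − 177.81°| = 2.19°
2.19° ≤ 2α = 11.42°  →  valid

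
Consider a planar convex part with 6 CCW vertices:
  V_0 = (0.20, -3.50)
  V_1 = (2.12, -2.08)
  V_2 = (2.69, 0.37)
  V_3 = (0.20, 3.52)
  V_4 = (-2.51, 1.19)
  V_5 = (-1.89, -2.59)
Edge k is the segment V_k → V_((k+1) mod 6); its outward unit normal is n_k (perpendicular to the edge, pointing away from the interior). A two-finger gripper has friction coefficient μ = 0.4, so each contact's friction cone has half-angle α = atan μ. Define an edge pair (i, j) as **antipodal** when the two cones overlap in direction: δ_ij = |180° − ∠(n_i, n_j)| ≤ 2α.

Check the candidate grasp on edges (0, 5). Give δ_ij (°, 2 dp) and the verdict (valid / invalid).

α = atan 0.4 = 21.80°;  2α = 43.60°
edge 0: e_0 = (+1.92, +1.42);  n_0 = (+0.5946, -0.8040)
edge 5: e_5 = (+2.09, -0.91);  n_5 = (-0.3992, -0.9169)
∠(n_0, n_5) = 60.01°
δ = |180° − 60.01°| = 119.99°
119.99° > 2α = 43.60°  →  invalid

δ = 119.99°, invalid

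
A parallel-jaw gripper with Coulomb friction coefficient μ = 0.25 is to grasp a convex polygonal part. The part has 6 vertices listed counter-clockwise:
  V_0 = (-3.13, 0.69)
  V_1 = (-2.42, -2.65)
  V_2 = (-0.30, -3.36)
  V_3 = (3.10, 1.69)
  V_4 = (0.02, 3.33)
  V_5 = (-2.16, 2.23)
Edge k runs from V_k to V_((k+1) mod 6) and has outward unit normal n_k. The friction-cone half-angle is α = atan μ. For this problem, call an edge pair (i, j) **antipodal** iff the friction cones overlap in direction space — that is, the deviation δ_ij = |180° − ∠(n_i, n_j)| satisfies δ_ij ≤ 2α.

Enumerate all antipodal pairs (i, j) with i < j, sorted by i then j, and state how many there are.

α = atan 0.25 = 14.04°;  2α = 28.07°
n_0 = (-0.9781, -0.2079)
n_1 = (-0.3176, -0.9482)
n_2 = (+0.8295, -0.5585)
n_3 = (+0.4700, +0.8827)
n_4 = (-0.4505, +0.8928)
n_5 = (-0.8461, +0.5330)
  (0,1): δ = 120.52°  ·
  (0,2): δ = 45.95°  ·
  (0,3): δ = 49.97°  ·
  (0,4): δ = 104.77°  ·
  (0,5): δ = 135.79°  ·
  (1,2): δ = 105.44°  ·
  (1,3): δ = 9.52°  ✓
  (1,4): δ = 45.29°  ·
  (1,5): δ = 76.31°  ·
  (2,3): δ = 84.08°  ·
  (2,4): δ = 29.27°  ·
  (2,5): δ = 1.75°  ✓
  (3,4): δ = 125.19°  ·
  (3,5): δ = 94.17°  ·
  (4,5): δ = 148.98°  ·
antipodal pairs: 2

count = 2; pairs: (1,3), (2,5)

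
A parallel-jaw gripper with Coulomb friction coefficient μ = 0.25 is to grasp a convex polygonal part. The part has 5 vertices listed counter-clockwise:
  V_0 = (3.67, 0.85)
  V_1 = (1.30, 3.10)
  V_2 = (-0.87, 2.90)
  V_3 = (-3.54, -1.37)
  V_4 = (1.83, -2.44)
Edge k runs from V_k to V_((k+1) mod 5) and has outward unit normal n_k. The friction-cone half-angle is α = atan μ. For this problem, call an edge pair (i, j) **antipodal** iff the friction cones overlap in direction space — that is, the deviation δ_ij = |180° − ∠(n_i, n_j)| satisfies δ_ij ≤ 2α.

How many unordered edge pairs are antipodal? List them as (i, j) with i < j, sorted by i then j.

α = atan 0.25 = 14.04°;  2α = 28.07°
n_0 = (+0.6885, +0.7252)
n_1 = (-0.0918, +0.9958)
n_2 = (-0.8479, +0.5302)
n_3 = (-0.1954, -0.9807)
n_4 = (+0.8728, -0.4881)
  (0,1): δ = 131.22°  ·
  (0,2): δ = 78.51°  ·
  (0,3): δ = 32.24°  ·
  (0,4): δ = 104.30°  ·
  (1,2): δ = 127.28°  ·
  (1,3): δ = 16.53°  ✓
  (1,4): δ = 55.52°  ·
  (2,3): δ = 69.25°  ·
  (2,4): δ = 2.80°  ✓
  (3,4): δ = 107.95°  ·
antipodal pairs: 2

count = 2; pairs: (1,3), (2,4)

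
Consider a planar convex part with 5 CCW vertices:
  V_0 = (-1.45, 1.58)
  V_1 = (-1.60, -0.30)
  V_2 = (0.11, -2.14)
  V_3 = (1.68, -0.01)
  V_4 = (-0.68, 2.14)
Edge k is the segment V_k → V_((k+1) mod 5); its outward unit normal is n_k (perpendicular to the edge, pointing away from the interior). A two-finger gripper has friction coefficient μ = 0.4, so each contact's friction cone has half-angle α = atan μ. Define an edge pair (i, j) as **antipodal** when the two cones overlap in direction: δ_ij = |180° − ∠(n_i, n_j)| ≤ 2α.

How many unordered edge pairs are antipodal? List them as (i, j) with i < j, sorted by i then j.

count = 3; pairs: (0,2), (1,3), (2,4)

α = atan 0.4 = 21.80°;  2α = 43.60°
n_0 = (-0.9968, +0.0795)
n_1 = (-0.7325, -0.6808)
n_2 = (+0.8050, -0.5933)
n_3 = (+0.6735, +0.7392)
n_4 = (-0.5882, +0.8087)
  (0,1): δ = 132.54°  ·
  (0,2): δ = 31.83°  ✓
  (0,3): δ = 52.23°  ·
  (0,4): δ = 130.59°  ·
  (1,2): δ = 79.30°  ·
  (1,3): δ = 4.76°  ✓
  (1,4): δ = 83.12°  ·
  (2,3): δ = 95.94°  ·
  (2,4): δ = 17.58°  ✓
  (3,4): δ = 101.64°  ·
antipodal pairs: 3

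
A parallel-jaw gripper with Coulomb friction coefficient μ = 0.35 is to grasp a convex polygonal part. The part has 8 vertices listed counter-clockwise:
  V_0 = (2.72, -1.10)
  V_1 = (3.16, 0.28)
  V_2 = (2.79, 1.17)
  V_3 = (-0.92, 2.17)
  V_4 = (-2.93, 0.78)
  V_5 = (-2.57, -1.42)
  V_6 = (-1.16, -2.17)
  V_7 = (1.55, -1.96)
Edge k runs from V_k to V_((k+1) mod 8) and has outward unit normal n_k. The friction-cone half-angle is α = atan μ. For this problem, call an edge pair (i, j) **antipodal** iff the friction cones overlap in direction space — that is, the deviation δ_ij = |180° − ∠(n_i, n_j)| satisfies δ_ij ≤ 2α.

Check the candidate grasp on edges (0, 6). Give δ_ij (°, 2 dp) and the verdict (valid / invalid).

δ = 112.12°, invalid

α = atan 0.35 = 19.29°;  2α = 38.58°
edge 0: e_0 = (+0.44, +1.38);  n_0 = (+0.9527, -0.3038)
edge 6: e_6 = (+2.71, +0.21);  n_6 = (+0.0773, -0.9970)
∠(n_0, n_6) = 67.88°
δ = |180° − 67.88°| = 112.12°
112.12° > 2α = 38.58°  →  invalid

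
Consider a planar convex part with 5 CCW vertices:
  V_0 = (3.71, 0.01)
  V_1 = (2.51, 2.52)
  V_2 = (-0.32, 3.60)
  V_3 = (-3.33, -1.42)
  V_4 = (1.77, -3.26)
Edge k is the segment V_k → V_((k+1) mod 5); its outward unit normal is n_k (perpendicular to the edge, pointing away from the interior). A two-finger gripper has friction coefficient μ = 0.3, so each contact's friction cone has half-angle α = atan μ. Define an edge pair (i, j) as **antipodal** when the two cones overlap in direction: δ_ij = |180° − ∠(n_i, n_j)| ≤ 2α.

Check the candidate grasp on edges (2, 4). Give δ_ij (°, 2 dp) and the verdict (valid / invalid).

δ = 0.27°, valid

α = atan 0.3 = 16.70°;  2α = 33.40°
edge 2: e_2 = (-3.01, -5.02);  n_2 = (-0.8576, +0.5142)
edge 4: e_4 = (+1.94, +3.27);  n_4 = (+0.8600, -0.5102)
∠(n_2, n_4) = 179.73°
δ = |180° − 179.73°| = 0.27°
0.27° ≤ 2α = 33.40°  →  valid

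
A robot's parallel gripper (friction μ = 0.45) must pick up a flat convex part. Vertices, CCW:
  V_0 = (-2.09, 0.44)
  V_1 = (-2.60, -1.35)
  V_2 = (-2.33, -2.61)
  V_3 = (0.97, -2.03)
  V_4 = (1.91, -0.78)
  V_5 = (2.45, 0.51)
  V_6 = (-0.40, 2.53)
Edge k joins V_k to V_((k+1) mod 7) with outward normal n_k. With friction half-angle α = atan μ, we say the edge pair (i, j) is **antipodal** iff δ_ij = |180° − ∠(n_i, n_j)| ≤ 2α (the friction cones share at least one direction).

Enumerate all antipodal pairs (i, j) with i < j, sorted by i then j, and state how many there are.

count = 8; pairs: (0,3), (0,4), (1,4), (1,5), (2,5), (2,6), (3,6), (4,6)

α = atan 0.45 = 24.23°;  2α = 48.46°
n_0 = (-0.9617, +0.2740)
n_1 = (-0.9778, -0.2095)
n_2 = (+0.1731, -0.9849)
n_3 = (+0.7992, -0.6010)
n_4 = (+0.9224, -0.3861)
n_5 = (+0.5783, +0.8159)
n_6 = (-0.7776, +0.6288)
  (0,1): δ = 152.00°  ·
  (0,2): δ = 64.13°  ·
  (0,3): δ = 21.04°  ✓
  (0,4): δ = 6.81°  ✓
  (0,5): δ = 70.58°  ·
  (0,6): δ = 156.94°  ·
  (1,2): δ = 92.13°  ·
  (1,3): δ = 49.04°  ·
  (1,4): δ = 34.81°  ✓
  (1,5): δ = 42.58°  ✓
  (1,6): δ = 128.95°  ·
  (2,3): δ = 136.91°  ·
  (2,4): δ = 122.68°  ·
  (2,5): δ = 45.30°  ✓
  (2,6): δ = 41.07°  ✓
  (3,4): δ = 165.77°  ·
  (3,5): δ = 88.38°  ·
  (3,6): δ = 2.02°  ✓
  (4,5): δ = 102.61°  ·
  (4,6): δ = 16.25°  ✓
  (5,6): δ = 93.63°  ·
antipodal pairs: 8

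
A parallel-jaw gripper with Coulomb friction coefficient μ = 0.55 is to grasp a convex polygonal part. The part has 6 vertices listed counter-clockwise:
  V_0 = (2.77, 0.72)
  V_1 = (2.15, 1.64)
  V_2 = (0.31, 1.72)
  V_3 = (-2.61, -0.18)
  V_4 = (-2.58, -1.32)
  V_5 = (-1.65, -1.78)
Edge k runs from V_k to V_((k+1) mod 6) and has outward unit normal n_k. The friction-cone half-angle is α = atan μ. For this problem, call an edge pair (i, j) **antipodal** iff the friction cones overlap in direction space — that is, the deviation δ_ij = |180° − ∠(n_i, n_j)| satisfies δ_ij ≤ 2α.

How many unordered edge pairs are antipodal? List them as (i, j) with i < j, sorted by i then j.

α = atan 0.55 = 28.81°;  2α = 57.62°
n_0 = (+0.8293, +0.5589)
n_1 = (+0.0434, +0.9991)
n_2 = (-0.5454, +0.8382)
n_3 = (-0.9997, -0.0263)
n_4 = (-0.4434, -0.8963)
n_5 = (+0.4923, -0.8704)
  (0,1): δ = 126.47°  ·
  (0,2): δ = 90.93°  ·
  (0,3): δ = 32.47°  ✓
  (0,4): δ = 29.71°  ✓
  (0,5): δ = 85.52°  ·
  (1,2): δ = 144.46°  ·
  (1,3): δ = 86.00°  ·
  (1,4): δ = 23.83°  ✓
  (1,5): δ = 31.98°  ✓
  (2,3): δ = 121.54°  ·
  (2,4): δ = 59.37°  ·
  (2,5): δ = 3.56°  ✓
  (3,4): δ = 117.83°  ·
  (3,5): δ = 62.01°  ·
  (4,5): δ = 124.19°  ·
antipodal pairs: 5

count = 5; pairs: (0,3), (0,4), (1,4), (1,5), (2,5)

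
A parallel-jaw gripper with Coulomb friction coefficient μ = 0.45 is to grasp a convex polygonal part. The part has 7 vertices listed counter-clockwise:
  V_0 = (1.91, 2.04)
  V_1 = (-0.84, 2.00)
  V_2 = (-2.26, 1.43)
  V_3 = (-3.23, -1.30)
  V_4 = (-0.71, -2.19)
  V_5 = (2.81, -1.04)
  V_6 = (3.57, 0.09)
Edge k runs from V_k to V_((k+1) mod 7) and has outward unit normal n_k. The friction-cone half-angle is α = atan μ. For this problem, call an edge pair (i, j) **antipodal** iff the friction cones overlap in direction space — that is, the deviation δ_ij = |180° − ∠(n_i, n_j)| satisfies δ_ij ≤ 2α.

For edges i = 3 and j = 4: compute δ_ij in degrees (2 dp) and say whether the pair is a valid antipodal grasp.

δ = 142.46°, invalid

α = atan 0.45 = 24.23°;  2α = 48.46°
edge 3: e_3 = (+2.52, -0.89);  n_3 = (-0.3330, -0.9429)
edge 4: e_4 = (+3.52, +1.15);  n_4 = (+0.3106, -0.9506)
∠(n_3, n_4) = 37.54°
δ = |180° − 37.54°| = 142.46°
142.46° > 2α = 48.46°  →  invalid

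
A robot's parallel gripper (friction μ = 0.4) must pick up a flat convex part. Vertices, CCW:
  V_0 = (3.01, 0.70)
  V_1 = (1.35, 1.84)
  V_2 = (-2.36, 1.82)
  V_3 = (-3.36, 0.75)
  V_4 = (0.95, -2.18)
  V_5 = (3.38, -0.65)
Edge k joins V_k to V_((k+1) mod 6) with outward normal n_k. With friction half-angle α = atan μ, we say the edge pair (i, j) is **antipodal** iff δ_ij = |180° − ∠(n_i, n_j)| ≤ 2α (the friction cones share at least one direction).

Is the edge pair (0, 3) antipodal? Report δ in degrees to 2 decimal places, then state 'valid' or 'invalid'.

δ = 0.27°, valid

α = atan 0.4 = 21.80°;  2α = 43.60°
edge 0: e_0 = (-1.66, +1.14);  n_0 = (+0.5661, +0.8243)
edge 3: e_3 = (+4.31, -2.93);  n_3 = (-0.5622, -0.8270)
∠(n_0, n_3) = 179.73°
δ = |180° − 179.73°| = 0.27°
0.27° ≤ 2α = 43.60°  →  valid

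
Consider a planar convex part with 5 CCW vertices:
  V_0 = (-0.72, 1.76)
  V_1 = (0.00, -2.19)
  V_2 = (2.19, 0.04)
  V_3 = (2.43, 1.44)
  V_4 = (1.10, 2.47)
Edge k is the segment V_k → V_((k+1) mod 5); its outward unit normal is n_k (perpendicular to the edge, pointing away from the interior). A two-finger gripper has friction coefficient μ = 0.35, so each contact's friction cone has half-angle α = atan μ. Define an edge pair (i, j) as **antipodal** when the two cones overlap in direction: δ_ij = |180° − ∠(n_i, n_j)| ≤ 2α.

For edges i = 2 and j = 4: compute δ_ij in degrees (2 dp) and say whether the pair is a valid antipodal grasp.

α = atan 0.35 = 19.29°;  2α = 38.58°
edge 2: e_2 = (+0.24, +1.40);  n_2 = (+0.9856, -0.1690)
edge 4: e_4 = (-1.82, -0.71);  n_4 = (-0.3634, +0.9316)
∠(n_2, n_4) = 121.04°
δ = |180° − 121.04°| = 58.96°
58.96° > 2α = 38.58°  →  invalid

δ = 58.96°, invalid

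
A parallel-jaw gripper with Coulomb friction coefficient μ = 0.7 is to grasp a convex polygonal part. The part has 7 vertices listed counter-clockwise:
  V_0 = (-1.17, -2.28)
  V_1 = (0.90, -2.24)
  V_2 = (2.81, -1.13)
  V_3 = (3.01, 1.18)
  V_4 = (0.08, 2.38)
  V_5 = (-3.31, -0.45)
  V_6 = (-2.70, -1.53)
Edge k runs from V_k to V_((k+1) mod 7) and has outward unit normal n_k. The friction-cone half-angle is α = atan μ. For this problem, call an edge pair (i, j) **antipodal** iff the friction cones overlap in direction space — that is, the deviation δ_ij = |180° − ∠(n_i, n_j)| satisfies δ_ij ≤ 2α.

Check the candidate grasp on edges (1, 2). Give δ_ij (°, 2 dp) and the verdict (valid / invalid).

δ = 125.11°, invalid

α = atan 0.7 = 34.99°;  2α = 69.98°
edge 1: e_1 = (+1.91, +1.11);  n_1 = (+0.5025, -0.8646)
edge 2: e_2 = (+0.20, +2.31);  n_2 = (+0.9963, -0.0863)
∠(n_1, n_2) = 54.89°
δ = |180° − 54.89°| = 125.11°
125.11° > 2α = 69.98°  →  invalid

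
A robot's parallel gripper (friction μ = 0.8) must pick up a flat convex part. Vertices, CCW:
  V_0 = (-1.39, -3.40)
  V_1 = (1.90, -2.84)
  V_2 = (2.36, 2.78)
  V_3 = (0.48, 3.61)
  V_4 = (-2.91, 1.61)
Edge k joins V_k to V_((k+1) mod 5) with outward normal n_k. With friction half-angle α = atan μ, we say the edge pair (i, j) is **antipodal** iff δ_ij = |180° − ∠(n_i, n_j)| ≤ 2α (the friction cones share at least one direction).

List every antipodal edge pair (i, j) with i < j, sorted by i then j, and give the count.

α = atan 0.8 = 38.66°;  2α = 77.32°
n_0 = (+0.1678, -0.9858)
n_1 = (+0.9967, -0.0816)
n_2 = (+0.4039, +0.9148)
n_3 = (-0.5081, +0.8613)
n_4 = (-0.9569, -0.2903)
  (0,1): δ = 104.34°  ·
  (0,2): δ = 33.48°  ✓
  (0,3): δ = 20.88°  ✓
  (0,4): δ = 97.22°  ·
  (1,2): δ = 109.14°  ·
  (1,3): δ = 54.78°  ✓
  (1,4): δ = 21.56°  ✓
  (2,3): δ = 125.64°  ·
  (2,4): δ = 49.30°  ✓
  (3,4): δ = 103.66°  ·
antipodal pairs: 5

count = 5; pairs: (0,2), (0,3), (1,3), (1,4), (2,4)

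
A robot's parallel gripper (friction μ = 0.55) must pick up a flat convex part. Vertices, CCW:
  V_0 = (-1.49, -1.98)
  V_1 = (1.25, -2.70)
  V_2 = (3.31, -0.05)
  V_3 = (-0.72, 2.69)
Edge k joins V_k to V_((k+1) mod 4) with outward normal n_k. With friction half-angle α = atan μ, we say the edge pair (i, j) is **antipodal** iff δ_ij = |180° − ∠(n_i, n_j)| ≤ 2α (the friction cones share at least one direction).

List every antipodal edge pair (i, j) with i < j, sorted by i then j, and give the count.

count = 2; pairs: (0,2), (1,3)

α = atan 0.55 = 28.81°;  2α = 57.62°
n_0 = (-0.2541, -0.9672)
n_1 = (+0.7895, -0.6137)
n_2 = (+0.5623, +0.8270)
n_3 = (-0.9867, +0.1627)
  (0,1): δ = 113.14°  ·
  (0,2): δ = 19.49°  ✓
  (0,3): δ = 95.36°  ·
  (1,2): δ = 86.35°  ·
  (1,3): δ = 28.50°  ✓
  (2,3): δ = 65.15°  ·
antipodal pairs: 2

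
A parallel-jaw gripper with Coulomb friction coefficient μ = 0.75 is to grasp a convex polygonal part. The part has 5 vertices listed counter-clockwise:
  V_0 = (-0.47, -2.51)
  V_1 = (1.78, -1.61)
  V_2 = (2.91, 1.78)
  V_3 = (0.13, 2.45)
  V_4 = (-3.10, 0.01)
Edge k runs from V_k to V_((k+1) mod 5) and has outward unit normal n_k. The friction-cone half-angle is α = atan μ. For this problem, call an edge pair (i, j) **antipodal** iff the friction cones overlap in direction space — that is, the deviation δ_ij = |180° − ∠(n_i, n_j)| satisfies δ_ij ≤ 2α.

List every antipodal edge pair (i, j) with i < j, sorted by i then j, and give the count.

count = 5; pairs: (0,2), (0,3), (1,3), (1,4), (2,4)

α = atan 0.75 = 36.87°;  2α = 73.74°
n_0 = (+0.3714, -0.9285)
n_1 = (+0.9487, -0.3162)
n_2 = (+0.2343, +0.9722)
n_3 = (-0.6028, +0.7979)
n_4 = (-0.6918, -0.7220)
  (0,1): δ = 130.24°  ·
  (0,2): δ = 35.35°  ✓
  (0,3): δ = 15.27°  ✓
  (0,4): δ = 114.42°  ·
  (1,2): δ = 85.12°  ·
  (1,3): δ = 34.50°  ✓
  (1,4): δ = 64.66°  ✓
  (2,3): δ = 129.38°  ·
  (2,4): δ = 30.23°  ✓
  (3,4): δ = 80.84°  ·
antipodal pairs: 5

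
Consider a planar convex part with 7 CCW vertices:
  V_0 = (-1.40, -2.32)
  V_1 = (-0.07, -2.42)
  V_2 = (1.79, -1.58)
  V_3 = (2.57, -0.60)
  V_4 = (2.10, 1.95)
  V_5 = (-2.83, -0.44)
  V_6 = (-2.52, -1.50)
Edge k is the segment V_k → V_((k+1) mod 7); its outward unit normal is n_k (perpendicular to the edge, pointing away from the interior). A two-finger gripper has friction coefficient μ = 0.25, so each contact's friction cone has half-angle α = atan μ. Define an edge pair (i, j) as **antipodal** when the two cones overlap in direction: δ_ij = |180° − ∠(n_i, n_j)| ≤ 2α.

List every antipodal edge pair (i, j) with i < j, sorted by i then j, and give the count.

count = 3; pairs: (1,4), (2,4), (3,5)

α = atan 0.25 = 14.04°;  2α = 28.07°
n_0 = (-0.0750, -0.9972)
n_1 = (+0.4116, -0.9114)
n_2 = (+0.7824, -0.6227)
n_3 = (+0.9834, +0.1813)
n_4 = (-0.4362, +0.8998)
n_5 = (-0.9598, -0.2807)
n_6 = (-0.5907, -0.8069)
  (0,1): δ = 151.40°  ·
  (0,2): δ = 124.22°  ·
  (0,3): δ = 75.26°  ·
  (0,4): δ = 30.16°  ·
  (0,5): δ = 110.60°  ·
  (0,6): δ = 148.09°  ·
  (1,2): δ = 152.82°  ·
  (1,3): δ = 103.86°  ·
  (1,4): δ = 1.56°  ✓
  (1,5): δ = 82.00°  ·
  (1,6): δ = 119.49°  ·
  (2,3): δ = 131.04°  ·
  (2,4): δ = 25.62°  ✓
  (2,5): δ = 54.82°  ·
  (2,6): δ = 92.31°  ·
  (3,4): δ = 74.58°  ·
  (3,5): δ = 5.86°  ✓
  (3,6): δ = 43.35°  ·
  (4,5): δ = 99.56°  ·
  (4,6): δ = 62.07°  ·
  (5,6): δ = 142.51°  ·
antipodal pairs: 3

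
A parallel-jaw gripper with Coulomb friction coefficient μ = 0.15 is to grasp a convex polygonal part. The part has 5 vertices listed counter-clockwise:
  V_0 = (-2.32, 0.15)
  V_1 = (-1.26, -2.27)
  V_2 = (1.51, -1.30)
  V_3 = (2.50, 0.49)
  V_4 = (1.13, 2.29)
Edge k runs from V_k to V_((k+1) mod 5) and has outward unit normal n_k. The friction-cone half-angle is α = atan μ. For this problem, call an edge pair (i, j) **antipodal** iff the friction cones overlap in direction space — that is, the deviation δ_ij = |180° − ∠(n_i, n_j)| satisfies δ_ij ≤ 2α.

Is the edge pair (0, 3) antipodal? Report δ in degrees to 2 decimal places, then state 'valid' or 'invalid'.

δ = 13.62°, valid

α = atan 0.15 = 8.53°;  2α = 17.06°
edge 0: e_0 = (+1.06, -2.42);  n_0 = (-0.9160, -0.4012)
edge 3: e_3 = (-1.37, +1.80);  n_3 = (+0.7957, +0.6056)
∠(n_0, n_3) = 166.38°
δ = |180° − 166.38°| = 13.62°
13.62° ≤ 2α = 17.06°  →  valid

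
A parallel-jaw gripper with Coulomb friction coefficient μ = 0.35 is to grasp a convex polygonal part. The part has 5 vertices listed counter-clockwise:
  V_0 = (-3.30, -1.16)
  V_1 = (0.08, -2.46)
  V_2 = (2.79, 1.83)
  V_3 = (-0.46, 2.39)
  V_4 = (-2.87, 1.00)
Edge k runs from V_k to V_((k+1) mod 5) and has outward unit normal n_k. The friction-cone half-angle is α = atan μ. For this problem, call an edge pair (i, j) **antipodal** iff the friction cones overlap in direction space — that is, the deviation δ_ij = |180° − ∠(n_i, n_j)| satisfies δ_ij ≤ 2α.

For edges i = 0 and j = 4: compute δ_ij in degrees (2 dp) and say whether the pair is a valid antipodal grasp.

δ = 99.78°, invalid

α = atan 0.35 = 19.29°;  2α = 38.58°
edge 0: e_0 = (+3.38, -1.30);  n_0 = (-0.3590, -0.9333)
edge 4: e_4 = (-0.43, -2.16);  n_4 = (-0.9808, +0.1952)
∠(n_0, n_4) = 80.22°
δ = |180° − 80.22°| = 99.78°
99.78° > 2α = 38.58°  →  invalid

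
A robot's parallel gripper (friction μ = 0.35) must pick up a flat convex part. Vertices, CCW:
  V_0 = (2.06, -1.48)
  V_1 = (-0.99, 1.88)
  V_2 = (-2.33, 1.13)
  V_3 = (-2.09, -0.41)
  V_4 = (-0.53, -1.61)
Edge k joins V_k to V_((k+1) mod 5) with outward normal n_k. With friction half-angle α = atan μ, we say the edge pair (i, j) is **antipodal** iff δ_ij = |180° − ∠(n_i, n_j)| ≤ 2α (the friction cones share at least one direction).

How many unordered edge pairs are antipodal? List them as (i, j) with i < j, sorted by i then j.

count = 3; pairs: (0,2), (0,3), (1,4)

α = atan 0.35 = 19.29°;  2α = 38.58°
n_0 = (+0.7404, +0.6721)
n_1 = (-0.4884, +0.8726)
n_2 = (-0.9881, -0.1540)
n_3 = (-0.6097, -0.7926)
n_4 = (+0.0501, -0.9987)
  (0,1): δ = 103.00°  ·
  (0,2): δ = 33.37°  ✓
  (0,3): δ = 10.20°  ✓
  (0,4): δ = 50.64°  ·
  (1,2): δ = 110.38°  ·
  (1,3): δ = 66.80°  ·
  (1,4): δ = 26.36°  ✓
  (2,3): δ = 136.43°  ·
  (2,4): δ = 95.98°  ·
  (3,4): δ = 139.56°  ·
antipodal pairs: 3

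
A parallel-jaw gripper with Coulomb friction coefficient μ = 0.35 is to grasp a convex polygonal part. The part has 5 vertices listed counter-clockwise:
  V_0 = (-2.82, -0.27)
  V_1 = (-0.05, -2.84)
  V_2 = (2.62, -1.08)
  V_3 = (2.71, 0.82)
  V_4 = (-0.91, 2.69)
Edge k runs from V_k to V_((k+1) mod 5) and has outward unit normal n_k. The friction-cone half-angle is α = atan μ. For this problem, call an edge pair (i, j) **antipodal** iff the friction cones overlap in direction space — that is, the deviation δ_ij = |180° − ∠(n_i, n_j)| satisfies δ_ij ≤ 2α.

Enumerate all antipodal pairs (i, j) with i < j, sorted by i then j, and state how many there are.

α = atan 0.35 = 19.29°;  2α = 38.58°
n_0 = (-0.6801, -0.7331)
n_1 = (+0.5504, -0.8349)
n_2 = (+0.9989, -0.0473)
n_3 = (+0.4590, +0.8885)
n_4 = (-0.8403, +0.5422)
  (0,1): δ = 103.75°  ·
  (0,2): δ = 49.86°  ·
  (0,3): δ = 15.54°  ✓
  (0,4): δ = 100.02°  ·
  (1,2): δ = 126.10°  ·
  (1,3): δ = 60.71°  ·
  (1,4): δ = 23.78°  ✓
  (2,3): δ = 114.61°  ·
  (2,4): δ = 30.12°  ✓
  (3,4): δ = 95.51°  ·
antipodal pairs: 3

count = 3; pairs: (0,3), (1,4), (2,4)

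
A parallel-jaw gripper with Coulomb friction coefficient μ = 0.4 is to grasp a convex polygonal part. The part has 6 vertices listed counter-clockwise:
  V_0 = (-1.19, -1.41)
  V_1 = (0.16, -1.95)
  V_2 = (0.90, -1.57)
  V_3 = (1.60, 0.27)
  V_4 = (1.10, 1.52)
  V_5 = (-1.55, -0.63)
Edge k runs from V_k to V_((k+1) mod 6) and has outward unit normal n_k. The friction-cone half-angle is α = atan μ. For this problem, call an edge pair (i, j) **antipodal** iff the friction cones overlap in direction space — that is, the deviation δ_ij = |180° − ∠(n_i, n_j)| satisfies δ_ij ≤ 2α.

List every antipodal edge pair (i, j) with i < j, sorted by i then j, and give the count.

α = atan 0.4 = 21.80°;  2α = 43.60°
n_0 = (-0.3714, -0.9285)
n_1 = (+0.4568, -0.8896)
n_2 = (+0.9346, -0.3556)
n_3 = (+0.9285, +0.3714)
n_4 = (-0.6300, +0.7766)
n_5 = (-0.9080, -0.4191)
  (0,1): δ = 131.02°  ·
  (0,2): δ = 89.03°  ·
  (0,3): δ = 46.40°  ·
  (0,4): δ = 60.85°  ·
  (0,5): δ = 136.58°  ·
  (1,2): δ = 138.01°  ·
  (1,3): δ = 95.38°  ·
  (1,4): δ = 11.87°  ✓
  (1,5): δ = 87.59°  ·
  (2,3): δ = 137.37°  ·
  (2,4): δ = 30.12°  ✓
  (2,5): δ = 45.60°  ·
  (3,4): δ = 72.75°  ·
  (3,5): δ = 2.97°  ✓
  (4,5): δ = 104.28°  ·
antipodal pairs: 3

count = 3; pairs: (1,4), (2,4), (3,5)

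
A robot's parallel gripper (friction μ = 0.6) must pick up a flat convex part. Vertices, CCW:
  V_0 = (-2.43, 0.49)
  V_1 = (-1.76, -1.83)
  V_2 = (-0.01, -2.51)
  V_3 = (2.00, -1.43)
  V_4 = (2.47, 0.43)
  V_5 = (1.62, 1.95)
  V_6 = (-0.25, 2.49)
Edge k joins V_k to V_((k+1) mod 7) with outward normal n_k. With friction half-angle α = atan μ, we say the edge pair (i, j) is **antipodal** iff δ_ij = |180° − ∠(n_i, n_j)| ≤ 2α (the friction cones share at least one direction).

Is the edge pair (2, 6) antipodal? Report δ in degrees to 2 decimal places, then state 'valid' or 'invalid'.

δ = 14.28°, valid

α = atan 0.6 = 30.96°;  2α = 61.93°
edge 2: e_2 = (+2.01, +1.08);  n_2 = (+0.4733, -0.8809)
edge 6: e_6 = (-2.18, -2.00);  n_6 = (-0.6760, +0.7369)
∠(n_2, n_6) = 165.72°
δ = |180° − 165.72°| = 14.28°
14.28° ≤ 2α = 61.93°  →  valid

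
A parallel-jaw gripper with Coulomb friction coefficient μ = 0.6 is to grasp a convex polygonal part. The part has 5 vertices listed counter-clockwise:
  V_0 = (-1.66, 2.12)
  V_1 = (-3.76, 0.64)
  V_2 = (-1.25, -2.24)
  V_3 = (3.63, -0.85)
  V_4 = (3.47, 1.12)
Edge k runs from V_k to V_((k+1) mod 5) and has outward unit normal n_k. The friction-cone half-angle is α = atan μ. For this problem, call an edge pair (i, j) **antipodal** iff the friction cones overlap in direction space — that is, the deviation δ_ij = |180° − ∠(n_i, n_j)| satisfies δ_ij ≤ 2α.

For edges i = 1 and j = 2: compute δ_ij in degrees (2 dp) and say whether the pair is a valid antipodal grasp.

α = atan 0.6 = 30.96°;  2α = 61.93°
edge 1: e_1 = (+2.51, -2.88);  n_1 = (-0.7539, -0.6570)
edge 2: e_2 = (+4.88, +1.39);  n_2 = (+0.2739, -0.9617)
∠(n_1, n_2) = 64.83°
δ = |180° − 64.83°| = 115.17°
115.17° > 2α = 61.93°  →  invalid

δ = 115.17°, invalid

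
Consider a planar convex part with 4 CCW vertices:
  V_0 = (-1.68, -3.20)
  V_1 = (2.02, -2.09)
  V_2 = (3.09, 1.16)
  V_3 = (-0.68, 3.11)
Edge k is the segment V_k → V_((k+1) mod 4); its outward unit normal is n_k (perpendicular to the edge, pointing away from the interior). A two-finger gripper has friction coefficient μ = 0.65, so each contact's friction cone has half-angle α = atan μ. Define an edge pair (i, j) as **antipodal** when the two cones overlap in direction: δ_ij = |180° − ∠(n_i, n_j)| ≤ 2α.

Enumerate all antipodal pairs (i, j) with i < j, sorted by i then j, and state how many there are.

count = 3; pairs: (0,2), (0,3), (1,3)

α = atan 0.65 = 33.02°;  2α = 66.05°
n_0 = (+0.2873, -0.9578)
n_1 = (+0.9498, -0.3127)
n_2 = (+0.4594, +0.8882)
n_3 = (-0.9877, +0.1565)
  (0,1): δ = 124.92°  ·
  (0,2): δ = 44.05°  ✓
  (0,3): δ = 64.30°  ✓
  (1,2): δ = 99.13°  ·
  (1,3): δ = 9.22°  ✓
  (2,3): δ = 71.66°  ·
antipodal pairs: 3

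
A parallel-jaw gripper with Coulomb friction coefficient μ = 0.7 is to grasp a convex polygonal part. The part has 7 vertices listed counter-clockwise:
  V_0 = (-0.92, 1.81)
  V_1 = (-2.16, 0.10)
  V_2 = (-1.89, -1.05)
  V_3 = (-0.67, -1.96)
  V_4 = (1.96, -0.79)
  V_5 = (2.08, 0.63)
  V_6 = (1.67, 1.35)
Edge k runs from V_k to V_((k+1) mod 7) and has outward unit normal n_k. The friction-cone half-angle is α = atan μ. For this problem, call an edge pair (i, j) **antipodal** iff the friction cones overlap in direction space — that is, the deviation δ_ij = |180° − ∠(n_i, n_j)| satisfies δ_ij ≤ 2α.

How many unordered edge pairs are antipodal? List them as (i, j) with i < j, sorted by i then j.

count = 10; pairs: (0,3), (0,4), (0,5), (1,4), (1,5), (1,6), (2,4), (2,5), (2,6), (3,6)

α = atan 0.7 = 34.99°;  2α = 69.98°
n_0 = (-0.8096, +0.5870)
n_1 = (-0.9735, -0.2286)
n_2 = (-0.5979, -0.8016)
n_3 = (+0.4065, -0.9137)
n_4 = (+0.9964, -0.0842)
n_5 = (+0.8690, +0.4948)
n_6 = (+0.1749, +0.9846)
  (0,1): δ = 130.84°  ·
  (0,2): δ = 90.77°  ·
  (0,3): δ = 30.07°  ✓
  (0,4): δ = 31.12°  ✓
  (0,5): δ = 65.61°  ✓
  (0,6): δ = 115.88°  ·
  (1,2): δ = 139.93°  ·
  (1,3): δ = 79.23°  ·
  (1,4): δ = 18.04°  ✓
  (1,5): δ = 16.45°  ✓
  (1,6): δ = 66.72°  ✓
  (2,3): δ = 119.30°  ·
  (2,4): δ = 58.11°  ✓
  (2,5): δ = 23.62°  ✓
  (2,6): δ = 26.65°  ✓
  (3,4): δ = 118.81°  ·
  (3,5): δ = 84.32°  ·
  (3,6): δ = 34.05°  ✓
  (4,5): δ = 145.51°  ·
  (4,6): δ = 95.24°  ·
  (5,6): δ = 129.73°  ·
antipodal pairs: 10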